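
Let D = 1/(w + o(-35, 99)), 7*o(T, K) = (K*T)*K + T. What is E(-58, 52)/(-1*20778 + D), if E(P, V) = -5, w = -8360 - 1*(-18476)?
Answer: 194470/808139533 ≈ 0.00024064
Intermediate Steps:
w = 10116 (w = -8360 + 18476 = 10116)
o(T, K) = T/7 + T*K**2/7 (o(T, K) = ((K*T)*K + T)/7 = (T*K**2 + T)/7 = (T + T*K**2)/7 = T/7 + T*K**2/7)
D = -1/38894 (D = 1/(10116 + (1/7)*(-35)*(1 + 99**2)) = 1/(10116 + (1/7)*(-35)*(1 + 9801)) = 1/(10116 + (1/7)*(-35)*9802) = 1/(10116 - 49010) = 1/(-38894) = -1/38894 ≈ -2.5711e-5)
E(-58, 52)/(-1*20778 + D) = -5/(-1*20778 - 1/38894) = -5/(-20778 - 1/38894) = -5/(-808139533/38894) = -5*(-38894/808139533) = 194470/808139533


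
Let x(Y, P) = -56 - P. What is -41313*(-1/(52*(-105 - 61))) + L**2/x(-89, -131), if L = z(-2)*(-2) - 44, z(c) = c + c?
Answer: 2696199/215800 ≈ 12.494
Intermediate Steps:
z(c) = 2*c
L = -36 (L = (2*(-2))*(-2) - 44 = -4*(-2) - 44 = 8 - 44 = -36)
-41313*(-1/(52*(-105 - 61))) + L**2/x(-89, -131) = -41313*(-1/(52*(-105 - 61))) + (-36)**2/(-56 - 1*(-131)) = -41313/((-166*(-52))) + 1296/(-56 + 131) = -41313/8632 + 1296/75 = -41313*1/8632 + 1296*(1/75) = -41313/8632 + 432/25 = 2696199/215800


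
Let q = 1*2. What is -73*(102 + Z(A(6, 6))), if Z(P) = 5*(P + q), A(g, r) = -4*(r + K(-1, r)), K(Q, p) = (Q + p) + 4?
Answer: 13724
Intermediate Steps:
K(Q, p) = 4 + Q + p
q = 2
A(g, r) = -12 - 8*r (A(g, r) = -4*(r + (4 - 1 + r)) = -4*(r + (3 + r)) = -4*(3 + 2*r) = -12 - 8*r)
Z(P) = 10 + 5*P (Z(P) = 5*(P + 2) = 5*(2 + P) = 10 + 5*P)
-73*(102 + Z(A(6, 6))) = -73*(102 + (10 + 5*(-12 - 8*6))) = -73*(102 + (10 + 5*(-12 - 48))) = -73*(102 + (10 + 5*(-60))) = -73*(102 + (10 - 300)) = -73*(102 - 290) = -73*(-188) = 13724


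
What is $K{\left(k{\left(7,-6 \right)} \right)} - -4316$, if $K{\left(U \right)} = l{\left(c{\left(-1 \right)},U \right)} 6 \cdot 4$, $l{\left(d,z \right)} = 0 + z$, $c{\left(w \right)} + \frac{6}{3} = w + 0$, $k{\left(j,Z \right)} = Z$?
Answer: $4172$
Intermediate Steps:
$c{\left(w \right)} = -2 + w$ ($c{\left(w \right)} = -2 + \left(w + 0\right) = -2 + w$)
$l{\left(d,z \right)} = z$
$K{\left(U \right)} = 24 U$ ($K{\left(U \right)} = U 6 \cdot 4 = U 24 = 24 U$)
$K{\left(k{\left(7,-6 \right)} \right)} - -4316 = 24 \left(-6\right) - -4316 = -144 + 4316 = 4172$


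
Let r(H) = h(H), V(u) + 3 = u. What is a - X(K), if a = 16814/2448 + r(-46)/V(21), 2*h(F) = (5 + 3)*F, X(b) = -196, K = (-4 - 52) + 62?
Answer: 235799/1224 ≈ 192.65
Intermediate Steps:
V(u) = -3 + u
K = 6 (K = -56 + 62 = 6)
h(F) = 4*F (h(F) = ((5 + 3)*F)/2 = (8*F)/2 = 4*F)
r(H) = 4*H
a = -4105/1224 (a = 16814/2448 + (4*(-46))/(-3 + 21) = 16814*(1/2448) - 184/18 = 8407/1224 - 184*1/18 = 8407/1224 - 92/9 = -4105/1224 ≈ -3.3538)
a - X(K) = -4105/1224 - 1*(-196) = -4105/1224 + 196 = 235799/1224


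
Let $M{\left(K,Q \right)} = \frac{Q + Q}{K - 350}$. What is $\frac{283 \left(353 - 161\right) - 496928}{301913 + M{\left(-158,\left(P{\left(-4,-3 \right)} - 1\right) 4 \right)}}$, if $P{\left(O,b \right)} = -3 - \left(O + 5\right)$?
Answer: $- \frac{56209184}{38342961} \approx -1.466$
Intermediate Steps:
$P{\left(O,b \right)} = -8 - O$ ($P{\left(O,b \right)} = -3 - \left(5 + O\right) = -8 - O$)
$M{\left(K,Q \right)} = \frac{2 Q}{-350 + K}$
$\frac{283 \left(353 - 161\right) - 496928}{301913 + M{\left(-158,\left(P{\left(-4,-3 \right)} - 1\right) 4 \right)}} = \frac{283 \left(353 - 161\right) - 496928}{301913 + \frac{2 \left(\left(-8 - -4\right) - 1\right) 4}{-350 - 158}} = \frac{283 \cdot 192 - 496928}{301913 + \frac{2 \left(\left(-8 + 4\right) - 1\right) 4}{-508}} = \frac{54336 - 496928}{301913 + 2 \left(-4 - 1\right) 4 \left(- \frac{1}{508}\right)} = - \frac{442592}{301913 + 2 \left(\left(-5\right) 4\right) \left(- \frac{1}{508}\right)} = - \frac{442592}{301913 + 2 \left(-20\right) \left(- \frac{1}{508}\right)} = - \frac{442592}{301913 + \frac{10}{127}} = - \frac{442592}{\frac{38342961}{127}} = \left(-442592\right) \frac{127}{38342961} = - \frac{56209184}{38342961}$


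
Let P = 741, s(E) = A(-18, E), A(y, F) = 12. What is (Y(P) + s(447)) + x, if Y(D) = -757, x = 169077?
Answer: 168332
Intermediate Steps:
s(E) = 12
(Y(P) + s(447)) + x = (-757 + 12) + 169077 = -745 + 169077 = 168332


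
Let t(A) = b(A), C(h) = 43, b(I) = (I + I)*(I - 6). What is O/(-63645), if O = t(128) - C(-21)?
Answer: -31189/63645 ≈ -0.49005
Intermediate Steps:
b(I) = 2*I*(-6 + I) (b(I) = (2*I)*(-6 + I) = 2*I*(-6 + I))
t(A) = 2*A*(-6 + A)
O = 31189 (O = 2*128*(-6 + 128) - 1*43 = 2*128*122 - 43 = 31232 - 43 = 31189)
O/(-63645) = 31189/(-63645) = 31189*(-1/63645) = -31189/63645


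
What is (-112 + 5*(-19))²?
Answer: 42849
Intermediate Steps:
(-112 + 5*(-19))² = (-112 - 95)² = (-207)² = 42849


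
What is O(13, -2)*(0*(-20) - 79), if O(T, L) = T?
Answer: -1027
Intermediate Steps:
O(13, -2)*(0*(-20) - 79) = 13*(0*(-20) - 79) = 13*(0 - 79) = 13*(-79) = -1027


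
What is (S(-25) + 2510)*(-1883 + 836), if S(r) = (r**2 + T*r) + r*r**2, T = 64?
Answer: 14752230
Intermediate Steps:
S(r) = r**2 + r**3 + 64*r (S(r) = (r**2 + 64*r) + r*r**2 = (r**2 + 64*r) + r**3 = r**2 + r**3 + 64*r)
(S(-25) + 2510)*(-1883 + 836) = (-25*(64 - 25 + (-25)**2) + 2510)*(-1883 + 836) = (-25*(64 - 25 + 625) + 2510)*(-1047) = (-25*664 + 2510)*(-1047) = (-16600 + 2510)*(-1047) = -14090*(-1047) = 14752230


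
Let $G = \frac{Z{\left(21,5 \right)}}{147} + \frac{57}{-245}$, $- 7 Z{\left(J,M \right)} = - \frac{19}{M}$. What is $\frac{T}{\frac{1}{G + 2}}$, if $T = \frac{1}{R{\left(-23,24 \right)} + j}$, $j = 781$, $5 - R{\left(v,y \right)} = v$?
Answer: $\frac{9112}{4162305} \approx 0.0021892$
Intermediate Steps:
$Z{\left(J,M \right)} = \frac{19}{7 M}$ ($Z{\left(J,M \right)} = - \frac{\left(-19\right) \frac{1}{M}}{7} = \frac{19}{7 M}$)
$R{\left(v,y \right)} = 5 - v$
$G = - \frac{1178}{5145}$ ($G = \frac{\frac{19}{7} \cdot \frac{1}{5}}{147} + \frac{57}{-245} = \frac{19}{7} \cdot \frac{1}{5} \cdot \frac{1}{147} + 57 \left(- \frac{1}{245}\right) = \frac{19}{35} \cdot \frac{1}{147} - \frac{57}{245} = \frac{19}{5145} - \frac{57}{245} = - \frac{1178}{5145} \approx -0.22896$)
$T = \frac{1}{809}$ ($T = \frac{1}{\left(5 - -23\right) + 781} = \frac{1}{\left(5 + 23\right) + 781} = \frac{1}{28 + 781} = \frac{1}{809} \approx 0.0012361$)
$\frac{T}{\frac{1}{G + 2}} = \frac{1}{809 \frac{1}{- \frac{1178}{5145} + 2}} = \frac{1}{809 \frac{1}{\frac{9112}{5145}}} = \frac{1}{809 \cdot \frac{5145}{9112}} = \frac{1}{809} \cdot \frac{9112}{5145} = \frac{9112}{4162305}$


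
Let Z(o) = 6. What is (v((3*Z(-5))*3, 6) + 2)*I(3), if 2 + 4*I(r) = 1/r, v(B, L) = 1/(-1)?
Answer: -5/12 ≈ -0.41667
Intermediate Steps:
v(B, L) = -1
I(r) = -½ + 1/(4*r)
(v((3*Z(-5))*3, 6) + 2)*I(3) = (-1 + 2)*((¼)*(1 - 2*3)/3) = 1*((¼)*(⅓)*(1 - 6)) = 1*((¼)*(⅓)*(-5)) = 1*(-5/12) = -5/12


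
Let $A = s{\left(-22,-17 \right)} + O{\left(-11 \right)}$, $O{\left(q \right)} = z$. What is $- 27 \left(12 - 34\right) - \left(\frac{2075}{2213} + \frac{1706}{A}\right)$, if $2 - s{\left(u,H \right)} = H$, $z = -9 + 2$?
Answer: $\frac{5986993}{13278} \approx 450.9$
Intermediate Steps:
$z = -7$
$s{\left(u,H \right)} = 2 - H$
$O{\left(q \right)} = -7$
$A = 12$ ($A = \left(2 - -17\right) - 7 = \left(2 + 17\right) - 7 = 19 - 7 = 12$)
$- 27 \left(12 - 34\right) - \left(\frac{2075}{2213} + \frac{1706}{A}\right) = - 27 \left(12 - 34\right) - \left(\frac{853}{6} + \frac{2075}{2213}\right) = \left(-27\right) \left(-22\right) - \frac{1900139}{13278} = 594 - \frac{1900139}{13278} = \frac{5986993}{13278}$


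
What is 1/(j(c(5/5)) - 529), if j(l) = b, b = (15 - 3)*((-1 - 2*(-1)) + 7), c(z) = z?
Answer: -1/433 ≈ -0.0023095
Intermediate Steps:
b = 96 (b = 12*((-1 + 2) + 7) = 12*(1 + 7) = 12*8 = 96)
j(l) = 96
1/(j(c(5/5)) - 529) = 1/(96 - 529) = 1/(-433) = -1/433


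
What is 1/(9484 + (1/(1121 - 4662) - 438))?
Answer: 3541/32031885 ≈ 0.00011055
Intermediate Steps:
1/(9484 + (1/(1121 - 4662) - 438)) = 1/(9484 + (1/(-3541) - 438)) = 1/(9484 + (-1/3541 - 438)) = 1/(9484 - 1550959/3541) = 1/(32031885/3541) = 3541/32031885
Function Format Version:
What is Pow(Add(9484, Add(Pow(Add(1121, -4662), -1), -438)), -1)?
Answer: Rational(3541, 32031885) ≈ 0.00011055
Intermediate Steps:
Pow(Add(9484, Add(Pow(Add(1121, -4662), -1), -438)), -1) = Pow(Add(9484, Add(Pow(-3541, -1), -438)), -1) = Pow(Add(9484, Add(Rational(-1, 3541), -438)), -1) = Pow(Add(9484, Rational(-1550959, 3541)), -1) = Pow(Rational(32031885, 3541), -1) = Rational(3541, 32031885)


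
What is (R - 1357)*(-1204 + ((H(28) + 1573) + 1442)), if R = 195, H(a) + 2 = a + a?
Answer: -2167130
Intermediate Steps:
H(a) = -2 + 2*a (H(a) = -2 + (a + a) = -2 + 2*a)
(R - 1357)*(-1204 + ((H(28) + 1573) + 1442)) = (195 - 1357)*(-1204 + (((-2 + 2*28) + 1573) + 1442)) = -1162*(-1204 + (((-2 + 56) + 1573) + 1442)) = -1162*(-1204 + ((54 + 1573) + 1442)) = -1162*(-1204 + (1627 + 1442)) = -1162*(-1204 + 3069) = -1162*1865 = -2167130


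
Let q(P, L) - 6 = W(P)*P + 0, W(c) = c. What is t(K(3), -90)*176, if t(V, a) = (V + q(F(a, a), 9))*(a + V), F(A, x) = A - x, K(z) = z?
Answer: -137808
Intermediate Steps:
q(P, L) = 6 + P² (q(P, L) = 6 + (P*P + 0) = 6 + (P² + 0) = 6 + P²)
t(V, a) = (6 + V)*(V + a) (t(V, a) = (V + (6 + (a - a)²))*(a + V) = (V + (6 + 0²))*(V + a) = (V + (6 + 0))*(V + a) = (V + 6)*(V + a) = (6 + V)*(V + a))
t(K(3), -90)*176 = (3² + 6*3 + 6*(-90) + 3*(-90))*176 = (9 + 18 - 540 - 270)*176 = -783*176 = -137808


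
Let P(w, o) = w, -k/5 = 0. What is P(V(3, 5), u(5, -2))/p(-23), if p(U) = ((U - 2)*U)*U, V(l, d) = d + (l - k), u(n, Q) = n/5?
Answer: -8/13225 ≈ -0.00060491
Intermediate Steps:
k = 0 (k = -5*0 = 0)
u(n, Q) = n/5 (u(n, Q) = n*(⅕) = n/5)
V(l, d) = d + l (V(l, d) = d + (l - 1*0) = d + (l + 0) = d + l)
p(U) = U²*(-2 + U) (p(U) = ((-2 + U)*U)*U = (U*(-2 + U))*U = U²*(-2 + U))
P(V(3, 5), u(5, -2))/p(-23) = (5 + 3)/(((-23)²*(-2 - 23))) = 8/((529*(-25))) = 8/(-13225) = 8*(-1/13225) = -8/13225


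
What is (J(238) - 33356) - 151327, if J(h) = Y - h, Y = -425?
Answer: -185346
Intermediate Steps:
J(h) = -425 - h
(J(238) - 33356) - 151327 = ((-425 - 1*238) - 33356) - 151327 = ((-425 - 238) - 33356) - 151327 = (-663 - 33356) - 151327 = -34019 - 151327 = -185346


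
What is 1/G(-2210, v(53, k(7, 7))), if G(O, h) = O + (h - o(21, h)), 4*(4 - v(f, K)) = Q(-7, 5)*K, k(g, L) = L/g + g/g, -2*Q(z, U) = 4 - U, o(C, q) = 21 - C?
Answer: -4/8825 ≈ -0.00045326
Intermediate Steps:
Q(z, U) = -2 + U/2 (Q(z, U) = -(4 - U)/2 = -2 + U/2)
k(g, L) = 1 + L/g (k(g, L) = L/g + 1 = 1 + L/g)
v(f, K) = 4 - K/8 (v(f, K) = 4 - (-2 + (½)*5)*K/4 = 4 - (-2 + 5/2)*K/4 = 4 - K/8)
G(O, h) = O + h (G(O, h) = O + (h - (21 - 1*21)) = O + (h - (21 - 21)) = O + (h - 1*0) = O + (h + 0) = O + h)
1/G(-2210, v(53, k(7, 7))) = 1/(-2210 + (4 - (7 + 7)/(8*7))) = 1/(-2210 + (4 - 14/56)) = 1/(-2210 + (4 - ⅛*2)) = 1/(-2210 + (4 - ¼)) = 1/(-2210 + 15/4) = 1/(-8825/4) = -4/8825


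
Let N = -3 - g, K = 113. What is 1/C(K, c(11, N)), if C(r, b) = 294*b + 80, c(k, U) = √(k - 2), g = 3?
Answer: 1/962 ≈ 0.0010395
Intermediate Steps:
N = -6 (N = -3 - 1*3 = -3 - 3 = -6)
c(k, U) = √(-2 + k)
C(r, b) = 80 + 294*b
1/C(K, c(11, N)) = 1/(80 + 294*√(-2 + 11)) = 1/(80 + 294*√9) = 1/(80 + 294*3) = 1/(80 + 882) = 1/962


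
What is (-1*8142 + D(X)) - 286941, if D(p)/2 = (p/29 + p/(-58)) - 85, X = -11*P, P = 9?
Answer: -8562436/29 ≈ -2.9526e+5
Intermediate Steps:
X = -99 (X = -11*9 = -99)
D(p) = -170 + p/29 (D(p) = 2*((p/29 + p/(-58)) - 85) = 2*((p*(1/29) + p*(-1/58)) - 85) = 2*((p/29 - p/58) - 85) = 2*(p/58 - 85) = 2*(-85 + p/58) = -170 + p/29)
(-1*8142 + D(X)) - 286941 = (-1*8142 + (-170 + (1/29)*(-99))) - 286941 = (-8142 + (-170 - 99/29)) - 286941 = (-8142 - 5029/29) - 286941 = -241147/29 - 286941 = -8562436/29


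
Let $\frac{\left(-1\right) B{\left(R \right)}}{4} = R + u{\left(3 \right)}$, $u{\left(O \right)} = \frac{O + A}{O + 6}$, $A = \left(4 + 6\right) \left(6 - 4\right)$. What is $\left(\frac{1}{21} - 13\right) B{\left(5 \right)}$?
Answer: $\frac{73984}{189} \approx 391.45$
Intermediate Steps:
$A = 20$ ($A = 10 \cdot 2 = 20$)
$u{\left(O \right)} = \frac{20 + O}{6 + O}$ ($u{\left(O \right)} = \frac{O + 20}{O + 6} = \frac{20 + O}{6 + O}$)
$B{\left(R \right)} = - \frac{92}{9} - 4 R$ ($B{\left(R \right)} = - 4 \left(R + \frac{20 + 3}{6 + 3}\right) = - 4 \left(R + \frac{1}{9} \cdot 23\right) = - 4 \left(R + \frac{23}{9}\right) = - 4 \left(\frac{23}{9} + R\right) = - \frac{92}{9} - 4 R$)
$\left(\frac{1}{21} - 13\right) B{\left(5 \right)} = \left(\frac{1}{21} - 13\right) \left(- \frac{92}{9} - 20\right) = \left(- \frac{272}{21}\right) \left(- \frac{272}{9}\right) = \frac{73984}{189}$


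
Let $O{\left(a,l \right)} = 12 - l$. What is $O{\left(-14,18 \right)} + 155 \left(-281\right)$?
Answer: $-43561$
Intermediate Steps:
$O{\left(-14,18 \right)} + 155 \left(-281\right) = \left(12 - 18\right) + 155 \left(-281\right) = \left(12 - 18\right) - 43555 = -6 - 43555 = -43561$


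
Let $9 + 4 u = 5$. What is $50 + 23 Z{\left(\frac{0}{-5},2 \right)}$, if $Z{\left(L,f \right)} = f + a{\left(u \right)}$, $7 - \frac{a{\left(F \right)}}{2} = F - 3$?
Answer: $602$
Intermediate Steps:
$u = -1$ ($u = - \frac{9}{4} + \frac{1}{4} \cdot 5 = - \frac{9}{4} + \frac{5}{4} = -1$)
$a{\left(F \right)} = 20 - 2 F$ ($a{\left(F \right)} = 14 - 2 \left(F - 3\right) = 14 - 2 \left(-3 + F\right) = 14 - \left(-6 + 2 F\right) = 20 - 2 F$)
$Z{\left(L,f \right)} = 22 + f$ ($Z{\left(L,f \right)} = f + \left(20 - -2\right) = f + \left(20 + 2\right) = f + 22 = 22 + f$)
$50 + 23 Z{\left(\frac{0}{-5},2 \right)} = 50 + 23 \left(22 + 2\right) = 50 + 23 \cdot 24 = 50 + 552 = 602$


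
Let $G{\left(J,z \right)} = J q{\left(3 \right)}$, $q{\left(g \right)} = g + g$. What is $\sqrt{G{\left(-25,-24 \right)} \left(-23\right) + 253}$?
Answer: $23 \sqrt{7} \approx 60.852$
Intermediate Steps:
$q{\left(g \right)} = 2 g$
$G{\left(J,z \right)} = 6 J$ ($G{\left(J,z \right)} = J 2 \cdot 3 = J 6 = 6 J$)
$\sqrt{G{\left(-25,-24 \right)} \left(-23\right) + 253} = \sqrt{6 \left(-25\right) \left(-23\right) + 253} = \sqrt{\left(-150\right) \left(-23\right) + 253} = \sqrt{3450 + 253} = \sqrt{3703} = 23 \sqrt{7}$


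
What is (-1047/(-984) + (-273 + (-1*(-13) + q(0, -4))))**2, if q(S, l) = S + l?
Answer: 7437855049/107584 ≈ 69135.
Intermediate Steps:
(-1047/(-984) + (-273 + (-1*(-13) + q(0, -4))))**2 = (-1047/(-984) + (-273 + (-1*(-13) + (0 - 4))))**2 = (-1047*(-1/984) + (-273 + (13 - 4)))**2 = (349/328 + (-273 + 9))**2 = (349/328 - 264)**2 = (-86243/328)**2 = 7437855049/107584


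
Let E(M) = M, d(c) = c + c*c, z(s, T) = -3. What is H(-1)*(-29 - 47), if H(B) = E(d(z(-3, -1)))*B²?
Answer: -456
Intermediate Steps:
d(c) = c + c²
H(B) = 6*B² (H(B) = (-3*(1 - 3))*B² = (-3*(-2))*B² = 6*B²)
H(-1)*(-29 - 47) = (6*(-1)²)*(-29 - 47) = (6*1)*(-76) = 6*(-76) = -456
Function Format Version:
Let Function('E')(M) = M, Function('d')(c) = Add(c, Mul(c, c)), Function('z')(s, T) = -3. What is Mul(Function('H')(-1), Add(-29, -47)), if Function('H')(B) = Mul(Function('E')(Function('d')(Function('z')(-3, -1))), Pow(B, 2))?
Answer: -456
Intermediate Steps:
Function('d')(c) = Add(c, Pow(c, 2))
Function('H')(B) = Mul(6, Pow(B, 2)) (Function('H')(B) = Mul(Mul(-3, Add(1, -3)), Pow(B, 2)) = Mul(Mul(-3, -2), Pow(B, 2)) = Mul(6, Pow(B, 2)))
Mul(Function('H')(-1), Add(-29, -47)) = Mul(Mul(6, Pow(-1, 2)), Add(-29, -47)) = Mul(Mul(6, 1), -76) = Mul(6, -76) = -456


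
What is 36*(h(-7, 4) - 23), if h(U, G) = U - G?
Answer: -1224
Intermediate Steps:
36*(h(-7, 4) - 23) = 36*((-7 - 1*4) - 23) = 36*((-7 - 4) - 23) = 36*(-11 - 23) = 36*(-34) = -1224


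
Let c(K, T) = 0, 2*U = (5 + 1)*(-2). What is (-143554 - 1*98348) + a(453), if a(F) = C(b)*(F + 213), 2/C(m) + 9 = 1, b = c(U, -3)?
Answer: -484137/2 ≈ -2.4207e+5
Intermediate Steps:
U = -6 (U = ((5 + 1)*(-2))/2 = (6*(-2))/2 = (½)*(-12) = -6)
b = 0
C(m) = -¼ (C(m) = 2/(-9 + 1) = 2/(-8) = 2*(-⅛) = -¼)
a(F) = -213/4 - F/4 (a(F) = -(F + 213)/4 = -(213 + F)/4 = -213/4 - F/4)
(-143554 - 1*98348) + a(453) = (-143554 - 1*98348) + (-213/4 - ¼*453) = (-143554 - 98348) + (-213/4 - 453/4) = -241902 - 333/2 = -484137/2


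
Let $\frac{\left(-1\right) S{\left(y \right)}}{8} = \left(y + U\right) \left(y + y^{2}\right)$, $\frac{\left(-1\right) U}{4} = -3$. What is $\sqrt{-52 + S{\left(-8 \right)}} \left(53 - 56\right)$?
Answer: $- 6 i \sqrt{461} \approx - 128.83 i$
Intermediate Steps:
$U = 12$ ($U = \left(-4\right) \left(-3\right) = 12$)
$S{\left(y \right)} = - 8 \left(12 + y\right) \left(y + y^{2}\right)$ ($S{\left(y \right)} = - 8 \left(y + 12\right) \left(y + y^{2}\right) = - 8 \left(12 + y\right) \left(y + y^{2}\right)$)
$\sqrt{-52 + S{\left(-8 \right)}} \left(53 - 56\right) = \sqrt{-52 - - 64 \left(12 + \left(-8\right)^{2} + 13 \left(-8\right)\right)} \left(53 - 56\right) = \sqrt{-52 - - 64 \left(12 + 64 - 104\right)} \left(-3\right) = \sqrt{-52 - \left(-64\right) \left(-28\right)} \left(-3\right) = \sqrt{-52 - 1792} \left(-3\right) = \sqrt{-1844} \left(-3\right) = 2 i \sqrt{461} \left(-3\right) = - 6 i \sqrt{461}$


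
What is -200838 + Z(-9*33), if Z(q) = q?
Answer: -201135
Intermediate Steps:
-200838 + Z(-9*33) = -200838 - 9*33 = -200838 - 297 = -201135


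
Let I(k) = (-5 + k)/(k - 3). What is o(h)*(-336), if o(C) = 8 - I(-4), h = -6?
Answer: -2256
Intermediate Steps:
I(k) = (-5 + k)/(-3 + k)
o(C) = 47/7 (o(C) = 8 - (-5 - 4)/(-3 - 4) = 8 - (-9)/(-7) = 8 - (-1)*(-9)/7 = 8 - 1*9/7 = 8 - 9/7 = 47/7)
o(h)*(-336) = (47/7)*(-336) = -2256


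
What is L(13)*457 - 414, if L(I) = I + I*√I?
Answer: 5527 + 5941*√13 ≈ 26948.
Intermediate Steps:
L(I) = I + I^(3/2)
L(13)*457 - 414 = (13 + 13^(3/2))*457 - 414 = (13 + 13*√13)*457 - 414 = (5941 + 5941*√13) - 414 = 5527 + 5941*√13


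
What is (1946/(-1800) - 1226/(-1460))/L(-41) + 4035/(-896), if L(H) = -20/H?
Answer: -367786639/73584000 ≈ -4.9982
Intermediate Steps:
(1946/(-1800) - 1226/(-1460))/L(-41) + 4035/(-896) = (1946/(-1800) - 1226/(-1460))/((-20/(-41))) + 4035/(-896) = (1946*(-1/1800) - 1226*(-1/1460))/((-20*(-1/41))) + 4035*(-1/896) = (-973/900 + 613/730)/(20/41) - 4035/896 = -15859/65700*41/20 - 4035/896 = -650219/1314000 - 4035/896 = -367786639/73584000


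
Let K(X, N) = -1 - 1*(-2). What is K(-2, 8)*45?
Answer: 45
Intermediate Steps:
K(X, N) = 1 (K(X, N) = -1 + 2 = 1)
K(-2, 8)*45 = 1*45 = 45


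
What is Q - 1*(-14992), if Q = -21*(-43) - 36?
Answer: 15859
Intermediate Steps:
Q = 867 (Q = 903 - 36 = 867)
Q - 1*(-14992) = 867 - 1*(-14992) = 867 + 14992 = 15859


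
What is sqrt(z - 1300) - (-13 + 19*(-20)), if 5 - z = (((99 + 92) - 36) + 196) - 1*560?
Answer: 393 + I*sqrt(1086) ≈ 393.0 + 32.955*I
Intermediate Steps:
z = 214 (z = 5 - ((((99 + 92) - 36) + 196) - 1*560) = 5 - (((191 - 36) + 196) - 560) = 5 - ((155 + 196) - 560) = 5 - (351 - 560) = 5 - 1*(-209) = 5 + 209 = 214)
sqrt(z - 1300) - (-13 + 19*(-20)) = sqrt(214 - 1300) - (-13 + 19*(-20)) = sqrt(-1086) - (-13 - 380) = I*sqrt(1086) - 1*(-393) = I*sqrt(1086) + 393 = 393 + I*sqrt(1086)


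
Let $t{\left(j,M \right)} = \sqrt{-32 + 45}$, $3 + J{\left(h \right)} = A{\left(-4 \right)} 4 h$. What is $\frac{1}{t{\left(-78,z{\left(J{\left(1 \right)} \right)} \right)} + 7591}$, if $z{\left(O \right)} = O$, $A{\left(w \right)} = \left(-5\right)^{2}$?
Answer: $\frac{7591}{57623268} - \frac{\sqrt{13}}{57623268} \approx 0.00013167$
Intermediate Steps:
$A{\left(w \right)} = 25$
$J{\left(h \right)} = -3 + 100 h$ ($J{\left(h \right)} = -3 + 25 \cdot 4 h = -3 + 100 h$)
$t{\left(j,M \right)} = \sqrt{13}$
$\frac{1}{t{\left(-78,z{\left(J{\left(1 \right)} \right)} \right)} + 7591} = \frac{1}{\sqrt{13} + 7591} = \frac{1}{7591 + \sqrt{13}}$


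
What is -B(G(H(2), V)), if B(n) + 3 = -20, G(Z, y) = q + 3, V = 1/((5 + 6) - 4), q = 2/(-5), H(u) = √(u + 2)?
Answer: 23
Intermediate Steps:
H(u) = √(2 + u)
q = -⅖ (q = 2*(-⅕) = -⅖ ≈ -0.40000)
V = ⅐ (V = 1/(11 - 4) = 1/7 = ⅐ ≈ 0.14286)
G(Z, y) = 13/5 (G(Z, y) = -⅖ + 3 = 13/5)
B(n) = -23 (B(n) = -3 - 20 = -23)
-B(G(H(2), V)) = -1*(-23) = 23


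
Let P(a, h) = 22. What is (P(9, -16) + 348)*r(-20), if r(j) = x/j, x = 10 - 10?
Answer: 0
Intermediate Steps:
x = 0
r(j) = 0 (r(j) = 0/j = 0)
(P(9, -16) + 348)*r(-20) = (22 + 348)*0 = 370*0 = 0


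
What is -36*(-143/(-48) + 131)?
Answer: -19293/4 ≈ -4823.3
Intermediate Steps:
-36*(-143/(-48) + 131) = -36*(-143*(-1/48) + 131) = -36*(143/48 + 131) = -36*6431/48 = -19293/4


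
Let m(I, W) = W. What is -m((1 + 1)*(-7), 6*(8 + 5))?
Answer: -78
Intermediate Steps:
-m((1 + 1)*(-7), 6*(8 + 5)) = -6*(8 + 5) = -6*13 = -1*78 = -78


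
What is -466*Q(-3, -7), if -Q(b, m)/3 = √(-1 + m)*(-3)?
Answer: -8388*I*√2 ≈ -11862.0*I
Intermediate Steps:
Q(b, m) = 9*√(-1 + m) (Q(b, m) = -3*√(-1 + m)*(-3) = -(-9)*√(-1 + m) = 9*√(-1 + m))
-466*Q(-3, -7) = -4194*√(-1 - 7) = -4194*√(-8) = -4194*2*I*√2 = -8388*I*√2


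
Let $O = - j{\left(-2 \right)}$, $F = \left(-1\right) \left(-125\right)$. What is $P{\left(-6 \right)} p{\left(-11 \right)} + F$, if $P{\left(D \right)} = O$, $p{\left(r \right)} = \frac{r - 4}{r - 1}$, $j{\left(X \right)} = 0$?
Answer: $125$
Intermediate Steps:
$p{\left(r \right)} = \frac{-4 + r}{-1 + r}$
$F = 125$
$O = 0$ ($O = \left(-1\right) 0 = 0$)
$P{\left(D \right)} = 0$
$P{\left(-6 \right)} p{\left(-11 \right)} + F = 0 \frac{-4 - 11}{-1 - 11} + 125 = 0 \frac{1}{-12} \left(-15\right) + 125 = 0 \left(\left(- \frac{1}{12}\right) \left(-15\right)\right) + 125 = 0 \cdot \frac{5}{4} + 125 = 0 + 125 = 125$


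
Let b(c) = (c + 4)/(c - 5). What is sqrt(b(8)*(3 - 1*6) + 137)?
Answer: 5*sqrt(5) ≈ 11.180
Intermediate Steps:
b(c) = (4 + c)/(-5 + c)
sqrt(b(8)*(3 - 1*6) + 137) = sqrt(((4 + 8)/(-5 + 8))*(3 - 1*6) + 137) = sqrt((12/3)*(3 - 6) + 137) = sqrt(((1/3)*12)*(-3) + 137) = sqrt(4*(-3) + 137) = sqrt(-12 + 137) = sqrt(125) = 5*sqrt(5)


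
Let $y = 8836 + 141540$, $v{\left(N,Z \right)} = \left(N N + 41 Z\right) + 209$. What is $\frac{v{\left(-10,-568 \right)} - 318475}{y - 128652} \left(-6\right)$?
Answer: $\frac{512181}{5431} \approx 94.307$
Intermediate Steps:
$v{\left(N,Z \right)} = 209 + N^{2} + 41 Z$ ($v{\left(N,Z \right)} = \left(N^{2} + 41 Z\right) + 209 = 209 + N^{2} + 41 Z$)
$y = 150376$
$\frac{v{\left(-10,-568 \right)} - 318475}{y - 128652} \left(-6\right) = \frac{\left(209 + \left(-10\right)^{2} + 41 \left(-568\right)\right) - 318475}{150376 - 128652} \left(-6\right) = \frac{\left(209 + 100 - 23288\right) - 318475}{21724} \left(-6\right) = \left(-22979 - 318475\right) \frac{1}{21724} \left(-6\right) = \left(-341454\right) \frac{1}{21724} \left(-6\right) = \left(- \frac{170727}{10862}\right) \left(-6\right) = \frac{512181}{5431}$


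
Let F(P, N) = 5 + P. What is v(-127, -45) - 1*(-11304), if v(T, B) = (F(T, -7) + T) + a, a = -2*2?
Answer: 11051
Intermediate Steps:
a = -4
v(T, B) = 1 + 2*T (v(T, B) = ((5 + T) + T) - 4 = (5 + 2*T) - 4 = 1 + 2*T)
v(-127, -45) - 1*(-11304) = (1 + 2*(-127)) - 1*(-11304) = (1 - 254) + 11304 = -253 + 11304 = 11051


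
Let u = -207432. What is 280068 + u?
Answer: 72636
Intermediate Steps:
280068 + u = 280068 - 207432 = 72636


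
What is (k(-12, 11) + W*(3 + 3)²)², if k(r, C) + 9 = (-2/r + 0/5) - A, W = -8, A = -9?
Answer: 2982529/36 ≈ 82848.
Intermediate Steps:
k(r, C) = -2/r (k(r, C) = -9 + ((-2/r + 0/5) - 1*(-9)) = -9 + ((-2/r + 0*(⅕)) + 9) = -9 + ((-2/r + 0) + 9) = -9 + (-2/r + 9) = -9 + (9 - 2/r) = -2/r)
(k(-12, 11) + W*(3 + 3)²)² = (-2/(-12) - 8*(3 + 3)²)² = (-2*(-1/12) - 8*6²)² = (⅙ - 8*36)² = (⅙ - 288)² = (-1727/6)² = 2982529/36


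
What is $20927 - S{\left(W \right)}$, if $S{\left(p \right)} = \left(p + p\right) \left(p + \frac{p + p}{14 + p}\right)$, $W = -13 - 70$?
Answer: $\frac{520837}{69} \approx 7548.4$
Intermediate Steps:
$W = -83$ ($W = -13 - 70 = -83$)
$S{\left(p \right)} = 2 p \left(p + \frac{2 p}{14 + p}\right)$
$20927 - S{\left(W \right)} = 20927 - \frac{2 \left(-83\right)^{2} \left(16 - 83\right)}{14 - 83} = 20927 - 2 \cdot 6889 \frac{1}{-69} \left(-67\right) = 20927 - 2 \cdot 6889 \left(- \frac{1}{69}\right) \left(-67\right) = 20927 - \frac{923126}{69} = \frac{520837}{69}$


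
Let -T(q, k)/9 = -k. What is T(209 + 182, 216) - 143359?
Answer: -141415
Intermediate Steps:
T(q, k) = 9*k (T(q, k) = -(-9)*k = 9*k)
T(209 + 182, 216) - 143359 = 9*216 - 143359 = 1944 - 143359 = -141415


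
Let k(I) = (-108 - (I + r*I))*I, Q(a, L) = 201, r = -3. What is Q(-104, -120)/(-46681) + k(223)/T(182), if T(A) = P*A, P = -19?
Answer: -135354952/6208573 ≈ -21.801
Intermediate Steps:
T(A) = -19*A
k(I) = I*(-108 + 2*I) (k(I) = (-108 - (I - 3*I))*I = (-108 - (-2)*I)*I = (-108 + 2*I)*I = I*(-108 + 2*I))
Q(-104, -120)/(-46681) + k(223)/T(182) = 201/(-46681) + (2*223*(-54 + 223))/((-19*182)) = 201*(-1/46681) + (2*223*169)/(-3458) = -201/46681 + 75374*(-1/3458) = -201/46681 - 2899/133 = -135354952/6208573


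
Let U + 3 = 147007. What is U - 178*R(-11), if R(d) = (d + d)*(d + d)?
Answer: 60852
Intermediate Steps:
U = 147004 (U = -3 + 147007 = 147004)
R(d) = 4*d² (R(d) = (2*d)*(2*d) = 4*d²)
U - 178*R(-11) = 147004 - 178*4*(-11)² = 147004 - 178*4*121 = 147004 - 178*484 = 147004 - 1*86152 = 147004 - 86152 = 60852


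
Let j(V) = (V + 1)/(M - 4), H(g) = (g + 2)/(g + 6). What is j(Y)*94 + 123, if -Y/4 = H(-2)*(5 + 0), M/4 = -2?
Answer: 691/6 ≈ 115.17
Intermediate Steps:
M = -8 (M = 4*(-2) = -8)
H(g) = (2 + g)/(6 + g)
Y = 0 (Y = -4*(2 - 2)/(6 - 2)*(5 + 0) = -4*0/4*5 = -4*(¼)*0*5 = -0*5 = -4*0 = 0)
j(V) = -1/12 - V/12 (j(V) = (V + 1)/(-8 - 4) = (1 + V)/(-12) = (1 + V)*(-1/12) = -1/12 - V/12)
j(Y)*94 + 123 = (-1/12 - 1/12*0)*94 + 123 = (-1/12 + 0)*94 + 123 = -1/12*94 + 123 = -47/6 + 123 = 691/6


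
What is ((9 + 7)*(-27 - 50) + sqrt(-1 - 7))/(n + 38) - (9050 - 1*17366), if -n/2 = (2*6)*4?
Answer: 241780/29 - I*sqrt(2)/29 ≈ 8337.2 - 0.048766*I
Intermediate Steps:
n = -96 (n = -2*2*6*4 = -24*4 = -2*48 = -96)
((9 + 7)*(-27 - 50) + sqrt(-1 - 7))/(n + 38) - (9050 - 1*17366) = ((9 + 7)*(-27 - 50) + sqrt(-1 - 7))/(-96 + 38) - (9050 - 1*17366) = (16*(-77) + sqrt(-8))/(-58) - (9050 - 17366) = -(-1232 + 2*I*sqrt(2))/58 - 1*(-8316) = (616/29 - I*sqrt(2)/29) + 8316 = 241780/29 - I*sqrt(2)/29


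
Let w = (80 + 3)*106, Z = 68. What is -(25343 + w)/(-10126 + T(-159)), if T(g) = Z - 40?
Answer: 34141/10098 ≈ 3.3810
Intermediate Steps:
T(g) = 28 (T(g) = 68 - 40 = 28)
w = 8798 (w = 83*106 = 8798)
-(25343 + w)/(-10126 + T(-159)) = -(25343 + 8798)/(-10126 + 28) = -34141/(-10098) = -34141*(-1)/10098 = -1*(-34141/10098) = 34141/10098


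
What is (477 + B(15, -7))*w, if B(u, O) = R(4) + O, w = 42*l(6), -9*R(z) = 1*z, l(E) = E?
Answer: 118328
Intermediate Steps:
R(z) = -z/9
w = 252 (w = 42*6 = 252)
B(u, O) = -4/9 + O (B(u, O) = -⅑*4 + O = -4/9 + O)
(477 + B(15, -7))*w = (477 + (-4/9 - 7))*252 = (477 - 67/9)*252 = (4226/9)*252 = 118328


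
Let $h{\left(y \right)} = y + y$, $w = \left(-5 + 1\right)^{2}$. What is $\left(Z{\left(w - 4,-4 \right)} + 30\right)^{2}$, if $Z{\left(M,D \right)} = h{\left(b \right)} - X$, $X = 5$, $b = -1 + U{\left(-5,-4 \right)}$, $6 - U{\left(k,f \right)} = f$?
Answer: $1849$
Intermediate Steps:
$U{\left(k,f \right)} = 6 - f$
$w = 16$ ($w = \left(-4\right)^{2} = 16$)
$b = 9$ ($b = -1 + \left(6 - -4\right) = -1 + \left(6 + 4\right) = -1 + 10 = 9$)
$h{\left(y \right)} = 2 y$
$Z{\left(M,D \right)} = 13$ ($Z{\left(M,D \right)} = 2 \cdot 9 - 5 = 18 - 5 = 13$)
$\left(Z{\left(w - 4,-4 \right)} + 30\right)^{2} = \left(13 + 30\right)^{2} = 43^{2} = 1849$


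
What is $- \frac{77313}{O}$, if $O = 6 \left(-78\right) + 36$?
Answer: $\frac{25771}{144} \approx 178.97$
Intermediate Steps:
$O = -432$ ($O = -468 + 36 = -432$)
$- \frac{77313}{O} = - \frac{77313}{-432} = \left(-77313\right) \left(- \frac{1}{432}\right) = \frac{25771}{144}$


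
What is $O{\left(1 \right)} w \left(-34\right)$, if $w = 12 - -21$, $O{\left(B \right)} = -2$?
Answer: $2244$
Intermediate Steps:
$w = 33$ ($w = 12 + 21 = 33$)
$O{\left(1 \right)} w \left(-34\right) = \left(-2\right) 33 \left(-34\right) = \left(-66\right) \left(-34\right) = 2244$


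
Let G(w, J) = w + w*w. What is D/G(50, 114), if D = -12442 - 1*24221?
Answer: -12221/850 ≈ -14.378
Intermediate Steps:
D = -36663 (D = -12442 - 24221 = -36663)
G(w, J) = w + w**2
D/G(50, 114) = -36663*1/(50*(1 + 50)) = -36663/(50*51) = -36663/2550 = -36663*1/2550 = -12221/850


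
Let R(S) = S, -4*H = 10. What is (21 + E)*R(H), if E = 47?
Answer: -170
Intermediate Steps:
H = -5/2 (H = -¼*10 = -5/2 ≈ -2.5000)
(21 + E)*R(H) = (21 + 47)*(-5/2) = 68*(-5/2) = -170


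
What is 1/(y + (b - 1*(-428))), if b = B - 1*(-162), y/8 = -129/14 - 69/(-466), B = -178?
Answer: 1631/553676 ≈ 0.0029458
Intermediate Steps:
y = -118296/1631 (y = 8*(-129/14 - 69/(-466)) = 8*(-129*1/14 - 69*(-1/466)) = 8*(-129/14 + 69/466) = 8*(-14787/1631) = -118296/1631 ≈ -72.530)
b = -16 (b = -178 - 1*(-162) = -178 + 162 = -16)
1/(y + (b - 1*(-428))) = 1/(-118296/1631 + (-16 - 1*(-428))) = 1/(-118296/1631 + (-16 + 428)) = 1/(-118296/1631 + 412) = 1/(553676/1631) = 1631/553676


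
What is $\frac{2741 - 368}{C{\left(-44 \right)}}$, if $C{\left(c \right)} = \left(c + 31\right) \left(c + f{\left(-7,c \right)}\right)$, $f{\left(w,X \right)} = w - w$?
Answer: $\frac{2373}{572} \approx 4.1486$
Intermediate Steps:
$f{\left(w,X \right)} = 0$
$C{\left(c \right)} = c \left(31 + c\right)$ ($C{\left(c \right)} = \left(c + 31\right) \left(c + 0\right) = \left(31 + c\right) c = c \left(31 + c\right)$)
$\frac{2741 - 368}{C{\left(-44 \right)}} = \frac{2741 - 368}{\left(-44\right) \left(31 - 44\right)} = \frac{2373}{\left(-44\right) \left(-13\right)} = \frac{2373}{572}$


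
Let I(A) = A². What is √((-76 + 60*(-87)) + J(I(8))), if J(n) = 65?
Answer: I*√5231 ≈ 72.326*I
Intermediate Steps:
√((-76 + 60*(-87)) + J(I(8))) = √((-76 + 60*(-87)) + 65) = √((-76 - 5220) + 65) = √(-5296 + 65) = √(-5231) = I*√5231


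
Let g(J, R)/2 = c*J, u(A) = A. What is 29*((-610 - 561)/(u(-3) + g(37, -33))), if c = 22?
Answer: -33959/1625 ≈ -20.898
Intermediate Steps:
g(J, R) = 44*J (g(J, R) = 2*(22*J) = 44*J)
29*((-610 - 561)/(u(-3) + g(37, -33))) = 29*((-610 - 561)/(-3 + 44*37)) = 29*(-1171/(-3 + 1628)) = 29*(-1171/1625) = -33959/1625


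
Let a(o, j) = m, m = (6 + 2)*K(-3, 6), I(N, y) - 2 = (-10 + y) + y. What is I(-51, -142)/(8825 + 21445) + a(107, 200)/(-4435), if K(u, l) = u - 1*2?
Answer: -8422/13424745 ≈ -0.00062735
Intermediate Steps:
K(u, l) = -2 + u (K(u, l) = u - 2 = -2 + u)
I(N, y) = -8 + 2*y (I(N, y) = 2 + ((-10 + y) + y) = 2 + (-10 + 2*y) = -8 + 2*y)
m = -40 (m = (6 + 2)*(-2 - 3) = 8*(-5) = -40)
a(o, j) = -40
I(-51, -142)/(8825 + 21445) + a(107, 200)/(-4435) = (-8 + 2*(-142))/(8825 + 21445) - 40/(-4435) = (-8 - 284)/30270 - 40*(-1/4435) = -292*1/30270 + 8/887 = -146/15135 + 8/887 = -8422/13424745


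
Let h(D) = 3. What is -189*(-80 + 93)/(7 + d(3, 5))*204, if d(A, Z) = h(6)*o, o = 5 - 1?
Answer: -501228/19 ≈ -26380.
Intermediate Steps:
o = 4
d(A, Z) = 12 (d(A, Z) = 3*4 = 12)
-189*(-80 + 93)/(7 + d(3, 5))*204 = -189*(-80 + 93)/(7 + 12)*204 = -2457/19*204 = -501228/19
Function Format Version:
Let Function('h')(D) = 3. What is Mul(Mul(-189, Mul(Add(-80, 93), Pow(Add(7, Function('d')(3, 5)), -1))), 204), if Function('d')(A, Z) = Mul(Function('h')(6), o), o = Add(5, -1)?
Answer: Rational(-501228, 19) ≈ -26380.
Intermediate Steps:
o = 4
Function('d')(A, Z) = 12 (Function('d')(A, Z) = Mul(3, 4) = 12)
Mul(Mul(-189, Mul(Add(-80, 93), Pow(Add(7, Function('d')(3, 5)), -1))), 204) = Mul(Mul(-189, Mul(Add(-80, 93), Pow(Add(7, 12), -1))), 204) = Mul(Mul(-189, Mul(13, Pow(19, -1))), 204) = Mul(Mul(-189, Mul(13, Rational(1, 19))), 204) = Mul(Mul(-189, Rational(13, 19)), 204) = Mul(Rational(-2457, 19), 204) = Rational(-501228, 19)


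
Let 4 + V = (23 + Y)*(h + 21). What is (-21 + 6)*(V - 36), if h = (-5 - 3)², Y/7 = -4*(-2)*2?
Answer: -171525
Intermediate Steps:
Y = 112 (Y = 7*(-4*(-2)*2) = 7*(8*2) = 7*16 = 112)
h = 64 (h = (-8)² = 64)
V = 11471 (V = -4 + (23 + 112)*(64 + 21) = -4 + 135*85 = -4 + 11475 = 11471)
(-21 + 6)*(V - 36) = (-21 + 6)*(11471 - 36) = -15*11435 = -171525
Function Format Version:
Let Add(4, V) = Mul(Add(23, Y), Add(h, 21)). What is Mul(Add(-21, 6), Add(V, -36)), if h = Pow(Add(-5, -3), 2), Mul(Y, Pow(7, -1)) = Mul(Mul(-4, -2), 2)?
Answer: -171525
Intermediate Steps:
Y = 112 (Y = Mul(7, Mul(Mul(-4, -2), 2)) = Mul(7, Mul(8, 2)) = Mul(7, 16) = 112)
h = 64 (h = Pow(-8, 2) = 64)
V = 11471 (V = Add(-4, Mul(Add(23, 112), Add(64, 21))) = Add(-4, Mul(135, 85)) = Add(-4, 11475) = 11471)
Mul(Add(-21, 6), Add(V, -36)) = Mul(Add(-21, 6), Add(11471, -36)) = Mul(-15, 11435) = -171525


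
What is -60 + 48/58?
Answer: -1716/29 ≈ -59.172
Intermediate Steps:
-60 + 48/58 = -60 + 48*(1/58) = -60 + 24/29 = -1716/29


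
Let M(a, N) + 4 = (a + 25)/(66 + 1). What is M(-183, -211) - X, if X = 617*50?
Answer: -2067376/67 ≈ -30856.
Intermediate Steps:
M(a, N) = -243/67 + a/67 (M(a, N) = -4 + (a + 25)/(66 + 1) = -4 + (25 + a)/67 = -4 + (25 + a)*(1/67) = -4 + (25/67 + a/67) = -243/67 + a/67)
X = 30850
M(-183, -211) - X = (-243/67 + (1/67)*(-183)) - 1*30850 = (-243/67 - 183/67) - 30850 = -426/67 - 30850 = -2067376/67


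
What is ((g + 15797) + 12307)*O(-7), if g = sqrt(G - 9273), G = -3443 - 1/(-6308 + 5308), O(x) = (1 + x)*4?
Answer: -674496 - 6*I*sqrt(127159990)/25 ≈ -6.745e+5 - 2706.4*I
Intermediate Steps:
O(x) = 4 + 4*x
G = -3442999/1000 (G = -3443 - 1/(-1000) = -3443 - 1*(-1/1000) = -3443 + 1/1000 = -3442999/1000 ≈ -3443.0)
g = I*sqrt(127159990)/100 (g = sqrt(-3442999/1000 - 9273) = sqrt(-12715999/1000) = I*sqrt(127159990)/100 ≈ 112.77*I)
((g + 15797) + 12307)*O(-7) = ((I*sqrt(127159990)/100 + 15797) + 12307)*(4 + 4*(-7)) = ((15797 + I*sqrt(127159990)/100) + 12307)*(4 - 28) = (28104 + I*sqrt(127159990)/100)*(-24) = -674496 - 6*I*sqrt(127159990)/25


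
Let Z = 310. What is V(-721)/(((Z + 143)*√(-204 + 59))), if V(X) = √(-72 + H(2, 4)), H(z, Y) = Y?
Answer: 2*√2465/65685 ≈ 0.0015117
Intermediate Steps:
V(X) = 2*I*√17 (V(X) = √(-72 + 4) = √(-68) = 2*I*√17)
V(-721)/(((Z + 143)*√(-204 + 59))) = (2*I*√17)/(((310 + 143)*√(-204 + 59))) = (2*I*√17)/((453*√(-145))) = (2*I*√17)/((453*(I*√145))) = (2*I*√17)/((453*I*√145)) = (2*I*√17)*(-I*√145/65685) = 2*√2465/65685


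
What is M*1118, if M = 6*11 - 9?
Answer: 63726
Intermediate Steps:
M = 57 (M = 66 - 9 = 57)
M*1118 = 57*1118 = 63726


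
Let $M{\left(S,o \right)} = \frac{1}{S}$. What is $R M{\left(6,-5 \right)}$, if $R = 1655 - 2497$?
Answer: $- \frac{421}{3} \approx -140.33$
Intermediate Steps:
$R = -842$
$R M{\left(6,-5 \right)} = - \frac{842}{6} = \left(-842\right) \frac{1}{6} = - \frac{421}{3}$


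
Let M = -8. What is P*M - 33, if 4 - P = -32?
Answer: -321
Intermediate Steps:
P = 36 (P = 4 - 1*(-32) = 4 + 32 = 36)
P*M - 33 = 36*(-8) - 33 = -288 - 33 = -321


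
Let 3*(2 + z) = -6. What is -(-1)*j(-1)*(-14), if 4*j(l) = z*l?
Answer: -14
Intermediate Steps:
z = -4 (z = -2 + (⅓)*(-6) = -2 - 2 = -4)
j(l) = -l (j(l) = (-4*l)/4 = -l)
-(-1)*j(-1)*(-14) = -(-1)*-1*(-1)*(-14) = -(-1)*1*(-14) = -(-1)*(-14) = -1*14 = -14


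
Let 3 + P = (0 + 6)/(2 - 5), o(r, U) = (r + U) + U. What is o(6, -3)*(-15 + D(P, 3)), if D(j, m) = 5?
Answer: 0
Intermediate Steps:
o(r, U) = r + 2*U (o(r, U) = (U + r) + U = r + 2*U)
P = -5 (P = -3 + (0 + 6)/(2 - 5) = -3 + 6/(-3) = -3 + 6*(-⅓) = -3 - 2 = -5)
o(6, -3)*(-15 + D(P, 3)) = (6 + 2*(-3))*(-15 + 5) = (6 - 6)*(-10) = 0*(-10) = 0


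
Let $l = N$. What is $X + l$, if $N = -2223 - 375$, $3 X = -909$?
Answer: $-2901$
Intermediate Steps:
$X = -303$ ($X = \frac{1}{3} \left(-909\right) = -303$)
$N = -2598$
$l = -2598$
$X + l = -303 - 2598 = -2901$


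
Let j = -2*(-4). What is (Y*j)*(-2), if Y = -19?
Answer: 304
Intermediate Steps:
j = 8
(Y*j)*(-2) = -19*8*(-2) = -152*(-2) = 304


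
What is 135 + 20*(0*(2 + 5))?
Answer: 135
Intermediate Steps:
135 + 20*(0*(2 + 5)) = 135 + 20*(0*7) = 135 + 20*0 = 135 + 0 = 135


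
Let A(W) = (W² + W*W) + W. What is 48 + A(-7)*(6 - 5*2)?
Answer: -316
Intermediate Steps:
A(W) = W + 2*W² (A(W) = (W² + W²) + W = 2*W² + W = W + 2*W²)
48 + A(-7)*(6 - 5*2) = 48 + (-7*(1 + 2*(-7)))*(6 - 5*2) = 48 + (-7*(1 - 14))*(6 - 10) = 48 - 7*(-13)*(-4) = 48 + 91*(-4) = 48 - 364 = -316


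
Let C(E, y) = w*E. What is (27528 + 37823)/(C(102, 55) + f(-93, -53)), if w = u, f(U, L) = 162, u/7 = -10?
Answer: -65351/6978 ≈ -9.3653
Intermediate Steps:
u = -70 (u = 7*(-10) = -70)
w = -70
C(E, y) = -70*E
(27528 + 37823)/(C(102, 55) + f(-93, -53)) = (27528 + 37823)/(-70*102 + 162) = 65351/(-7140 + 162) = 65351/(-6978) = 65351*(-1/6978) = -65351/6978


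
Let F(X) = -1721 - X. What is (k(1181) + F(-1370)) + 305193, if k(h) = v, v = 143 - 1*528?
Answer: 304457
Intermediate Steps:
v = -385 (v = 143 - 528 = -385)
k(h) = -385
(k(1181) + F(-1370)) + 305193 = (-385 + (-1721 - 1*(-1370))) + 305193 = (-385 + (-1721 + 1370)) + 305193 = (-385 - 351) + 305193 = -736 + 305193 = 304457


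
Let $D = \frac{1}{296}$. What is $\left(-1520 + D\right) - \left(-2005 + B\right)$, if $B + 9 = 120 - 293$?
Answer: $\frac{197433}{296} \approx 667.0$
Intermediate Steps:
$D = \frac{1}{296} \approx 0.0033784$
$B = -182$ ($B = -9 + \left(120 - 293\right) = -9 - 173 = -182$)
$\left(-1520 + D\right) - \left(-2005 + B\right) = \left(-1520 + \frac{1}{296}\right) - \left(-2005 - 182\right) = - \frac{449919}{296} - -2187 = - \frac{449919}{296} + 2187 = \frac{197433}{296}$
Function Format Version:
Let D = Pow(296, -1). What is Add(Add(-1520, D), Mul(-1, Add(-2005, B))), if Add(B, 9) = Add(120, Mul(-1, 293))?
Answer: Rational(197433, 296) ≈ 667.00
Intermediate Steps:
D = Rational(1, 296) ≈ 0.0033784
B = -182 (B = Add(-9, Add(120, Mul(-1, 293))) = Add(-9, Add(120, -293)) = Add(-9, -173) = -182)
Add(Add(-1520, D), Mul(-1, Add(-2005, B))) = Add(Add(-1520, Rational(1, 296)), Mul(-1, Add(-2005, -182))) = Add(Rational(-449919, 296), Mul(-1, -2187)) = Add(Rational(-449919, 296), 2187) = Rational(197433, 296)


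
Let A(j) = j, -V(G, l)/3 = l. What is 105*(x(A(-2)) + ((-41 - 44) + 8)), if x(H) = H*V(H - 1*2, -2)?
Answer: -9345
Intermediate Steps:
V(G, l) = -3*l
x(H) = 6*H (x(H) = H*(-3*(-2)) = H*6 = 6*H)
105*(x(A(-2)) + ((-41 - 44) + 8)) = 105*(6*(-2) + ((-41 - 44) + 8)) = 105*(-12 + (-85 + 8)) = 105*(-12 - 77) = 105*(-89) = -9345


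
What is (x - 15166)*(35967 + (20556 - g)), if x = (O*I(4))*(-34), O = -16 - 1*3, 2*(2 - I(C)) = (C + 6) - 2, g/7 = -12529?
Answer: -2373671508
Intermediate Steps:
g = -87703 (g = 7*(-12529) = -87703)
I(C) = -C/2 (I(C) = 2 - ((C + 6) - 2)/2 = 2 - ((6 + C) - 2)/2 = 2 - (4 + C)/2 = 2 + (-2 - C/2) = -C/2)
O = -19 (O = -16 - 3 = -19)
x = -1292 (x = -(-19)*4/2*(-34) = -19*(-2)*(-34) = 38*(-34) = -1292)
(x - 15166)*(35967 + (20556 - g)) = (-1292 - 15166)*(35967 + (20556 - 1*(-87703))) = -16458*(35967 + (20556 + 87703)) = -16458*(35967 + 108259) = -16458*144226 = -2373671508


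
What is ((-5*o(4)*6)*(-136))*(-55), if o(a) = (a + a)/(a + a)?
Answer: -224400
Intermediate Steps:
o(a) = 1 (o(a) = (2*a)/((2*a)) = (2*a)*(1/(2*a)) = 1)
((-5*o(4)*6)*(-136))*(-55) = ((-5*1*6)*(-136))*(-55) = (-5*6*(-136))*(-55) = -30*(-136)*(-55) = 4080*(-55) = -224400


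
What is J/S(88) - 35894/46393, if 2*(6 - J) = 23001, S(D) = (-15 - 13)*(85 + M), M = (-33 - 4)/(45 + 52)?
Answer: 28984892119/7108149888 ≈ 4.0777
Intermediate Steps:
M = -37/97 ≈ -0.38144
S(D) = -229824/97 (S(D) = (-15 - 13)*(85 - 37/97) = -28*8208/97 = -229824/97)
J = -22989/2 (J = 6 - ½*23001 = 6 - 23001/2 = -22989/2 ≈ -11495.)
J/S(88) - 35894/46393 = -22989/(2*(-229824/97)) - 35894/46393 = -22989/2*(-97/229824) - 35894*1/46393 = 743311/153216 - 35894/46393 = 28984892119/7108149888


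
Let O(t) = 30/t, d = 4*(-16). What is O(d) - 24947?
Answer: -798319/32 ≈ -24947.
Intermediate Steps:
d = -64
O(d) - 24947 = 30/(-64) - 24947 = 30*(-1/64) - 24947 = -15/32 - 24947 = -798319/32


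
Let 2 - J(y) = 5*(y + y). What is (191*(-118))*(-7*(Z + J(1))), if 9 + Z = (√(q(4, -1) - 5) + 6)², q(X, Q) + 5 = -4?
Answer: 788830 + 1893192*I*√14 ≈ 7.8883e+5 + 7.0837e+6*I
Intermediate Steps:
q(X, Q) = -9 (q(X, Q) = -5 - 4 = -9)
Z = -9 + (6 + I*√14)² (Z = -9 + (√(-9 - 5) + 6)² = -9 + (√(-14) + 6)² = -9 + (I*√14 + 6)² = -9 + (6 + I*√14)² ≈ 13.0 + 44.9*I)
J(y) = 2 - 10*y (J(y) = 2 - 5*(y + y) = 2 - 5*2*y = 2 - 10*y)
(191*(-118))*(-7*(Z + J(1))) = (191*(-118))*(-7*((13 + 12*I*√14) + (2 - 10*1))) = -(-157766)*((13 + 12*I*√14) + (2 - 10)) = -(-157766)*((13 + 12*I*√14) - 8) = -(-157766)*(5 + 12*I*√14) = -22538*(-35 - 84*I*√14) = 788830 + 1893192*I*√14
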